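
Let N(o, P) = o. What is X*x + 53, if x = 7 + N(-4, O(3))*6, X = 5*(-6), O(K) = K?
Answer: 563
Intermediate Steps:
X = -30
x = -17 (x = 7 - 4*6 = 7 - 24 = -17)
X*x + 53 = -30*(-17) + 53 = 510 + 53 = 563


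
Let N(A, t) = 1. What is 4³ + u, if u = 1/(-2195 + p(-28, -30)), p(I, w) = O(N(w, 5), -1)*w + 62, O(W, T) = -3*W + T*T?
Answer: 132671/2073 ≈ 64.000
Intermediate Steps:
O(W, T) = T² - 3*W (O(W, T) = -3*W + T² = T² - 3*W)
p(I, w) = 62 - 2*w (p(I, w) = ((-1)² - 3*1)*w + 62 = (1 - 3)*w + 62 = -2*w + 62 = 62 - 2*w)
u = -1/2073 (u = 1/(-2195 + (62 - 2*(-30))) = 1/(-2195 + (62 + 60)) = 1/(-2195 + 122) = 1/(-2073) = -1/2073 ≈ -0.00048239)
4³ + u = 4³ - 1/2073 = 64 - 1/2073 = 132671/2073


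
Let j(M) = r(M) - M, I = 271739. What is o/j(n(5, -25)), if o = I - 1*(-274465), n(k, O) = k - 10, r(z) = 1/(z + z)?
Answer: 5462040/49 ≈ 1.1147e+5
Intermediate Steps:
r(z) = 1/(2*z)
n(k, O) = -10 + k
o = 546204 (o = 271739 - 1*(-274465) = 271739 + 274465 = 546204)
j(M) = 1/(2*M) - M
o/j(n(5, -25)) = 546204/(1/(2*(-10 + 5)) - (-10 + 5)) = 546204/((1/2)/(-5) - 1*(-5)) = 546204/((1/2)*(-1/5) + 5) = 546204/(-1/10 + 5) = 546204/(49/10) = 546204*(10/49) = 5462040/49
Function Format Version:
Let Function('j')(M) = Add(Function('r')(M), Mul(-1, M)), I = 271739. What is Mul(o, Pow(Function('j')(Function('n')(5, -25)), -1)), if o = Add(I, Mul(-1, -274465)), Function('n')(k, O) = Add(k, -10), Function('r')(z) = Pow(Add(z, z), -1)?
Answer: Rational(5462040, 49) ≈ 1.1147e+5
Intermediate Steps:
Function('r')(z) = Mul(Rational(1, 2), Pow(z, -1)) (Function('r')(z) = Pow(Mul(2, z), -1) = Mul(Rational(1, 2), Pow(z, -1)))
Function('n')(k, O) = Add(-10, k)
o = 546204 (o = Add(271739, Mul(-1, -274465)) = Add(271739, 274465) = 546204)
Function('j')(M) = Add(Mul(Rational(1, 2), Pow(M, -1)), Mul(-1, M))
Mul(o, Pow(Function('j')(Function('n')(5, -25)), -1)) = Mul(546204, Pow(Add(Mul(Rational(1, 2), Pow(Add(-10, 5), -1)), Mul(-1, Add(-10, 5))), -1)) = Mul(546204, Pow(Add(Mul(Rational(1, 2), Pow(-5, -1)), Mul(-1, -5)), -1)) = Mul(546204, Pow(Add(Mul(Rational(1, 2), Rational(-1, 5)), 5), -1)) = Mul(546204, Pow(Add(Rational(-1, 10), 5), -1)) = Mul(546204, Pow(Rational(49, 10), -1)) = Mul(546204, Rational(10, 49)) = Rational(5462040, 49)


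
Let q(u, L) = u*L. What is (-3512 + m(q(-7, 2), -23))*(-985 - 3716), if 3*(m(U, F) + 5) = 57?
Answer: 16444098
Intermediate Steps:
q(u, L) = L*u
m(U, F) = 14 (m(U, F) = -5 + (⅓)*57 = -5 + 19 = 14)
(-3512 + m(q(-7, 2), -23))*(-985 - 3716) = (-3512 + 14)*(-985 - 3716) = -3498*(-4701) = 16444098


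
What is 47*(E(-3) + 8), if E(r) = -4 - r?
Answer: 329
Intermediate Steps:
47*(E(-3) + 8) = 47*((-4 - 1*(-3)) + 8) = 47*((-4 + 3) + 8) = 47*(-1 + 8) = 47*7 = 329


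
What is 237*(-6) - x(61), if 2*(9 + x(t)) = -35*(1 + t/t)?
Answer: -1378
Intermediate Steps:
x(t) = -44 (x(t) = -9 + (-35*(1 + t/t))/2 = -9 + (-35*(1 + 1))/2 = -9 + (-35*2)/2 = -9 + (-5*14)/2 = -9 + (½)*(-70) = -9 - 35 = -44)
237*(-6) - x(61) = 237*(-6) - 1*(-44) = -1422 + 44 = -1378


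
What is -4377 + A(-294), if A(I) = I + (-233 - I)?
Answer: -4610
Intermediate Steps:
A(I) = -233
-4377 + A(-294) = -4377 - 233 = -4610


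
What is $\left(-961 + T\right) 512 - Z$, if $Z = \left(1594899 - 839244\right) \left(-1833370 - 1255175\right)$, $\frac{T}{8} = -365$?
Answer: $2333872484903$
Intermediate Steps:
$T = -2920$ ($T = 8 \left(-365\right) = -2920$)
$Z = -2333874471975$ ($Z = 755655 \left(-3088545\right) = -2333874471975$)
$\left(-961 + T\right) 512 - Z = \left(-961 - 2920\right) 512 - -2333874471975 = \left(-3881\right) 512 + 2333874471975 = -1987072 + 2333874471975 = 2333872484903$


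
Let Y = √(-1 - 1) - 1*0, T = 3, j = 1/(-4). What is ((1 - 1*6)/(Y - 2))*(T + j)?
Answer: 55/12 + 55*I*√2/24 ≈ 4.5833 + 3.2409*I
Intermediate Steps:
j = -¼ ≈ -0.25000
Y = I*√2 (Y = √(-2) + 0 = I*√2 + 0 = I*√2 ≈ 1.4142*I)
((1 - 1*6)/(Y - 2))*(T + j) = ((1 - 1*6)/(I*√2 - 2))*(3 - ¼) = ((1 - 6)/(-2 + I*√2))*(11/4) = -5/(-2 + I*√2)*(11/4) = -55/(4*(-2 + I*√2))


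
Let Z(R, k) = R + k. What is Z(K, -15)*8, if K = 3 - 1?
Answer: -104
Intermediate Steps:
K = 2
Z(K, -15)*8 = (2 - 15)*8 = -13*8 = -104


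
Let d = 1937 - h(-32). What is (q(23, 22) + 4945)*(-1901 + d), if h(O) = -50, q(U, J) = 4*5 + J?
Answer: 428882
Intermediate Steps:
q(U, J) = 20 + J
d = 1987 (d = 1937 - 1*(-50) = 1937 + 50 = 1987)
(q(23, 22) + 4945)*(-1901 + d) = ((20 + 22) + 4945)*(-1901 + 1987) = (42 + 4945)*86 = 4987*86 = 428882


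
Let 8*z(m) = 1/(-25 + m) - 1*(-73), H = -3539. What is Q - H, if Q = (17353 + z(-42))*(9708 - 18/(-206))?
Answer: 4652834936273/27604 ≈ 1.6856e+8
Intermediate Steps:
z(m) = 73/8 + 1/(8*(-25 + m)) (z(m) = (1/(-25 + m) - 1*(-73))/8 = (1/(-25 + m) + 73)/8 = (73 + 1/(-25 + m))/8 = 73/8 + 1/(8*(-25 + m)))
Q = 4652737245717/27604 (Q = (17353 + (-1824 + 73*(-42))/(8*(-25 - 42)))*(9708 - 18/(-206)) = (17353 + (⅛)*(-1824 - 3066)/(-67))*(9708 - 18*(-1/206)) = (17353 + (⅛)*(-1/67)*(-4890))*(9708 + 9/103) = (17353 + 2445/268)*(999933/103) = (4653049/268)*(999933/103) = 4652737245717/27604 ≈ 1.6855e+8)
Q - H = 4652737245717/27604 - 1*(-3539) = 4652737245717/27604 + 3539 = 4652834936273/27604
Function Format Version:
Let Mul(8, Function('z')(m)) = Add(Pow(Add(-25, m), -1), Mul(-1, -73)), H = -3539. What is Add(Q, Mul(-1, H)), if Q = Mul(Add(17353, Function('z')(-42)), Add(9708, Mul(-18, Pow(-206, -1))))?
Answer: Rational(4652834936273, 27604) ≈ 1.6856e+8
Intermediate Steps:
Function('z')(m) = Add(Rational(73, 8), Mul(Rational(1, 8), Pow(Add(-25, m), -1))) (Function('z')(m) = Mul(Rational(1, 8), Add(Pow(Add(-25, m), -1), Mul(-1, -73))) = Mul(Rational(1, 8), Add(Pow(Add(-25, m), -1), 73)) = Mul(Rational(1, 8), Add(73, Pow(Add(-25, m), -1))) = Add(Rational(73, 8), Mul(Rational(1, 8), Pow(Add(-25, m), -1))))
Q = Rational(4652737245717, 27604) (Q = Mul(Add(17353, Mul(Rational(1, 8), Pow(Add(-25, -42), -1), Add(-1824, Mul(73, -42)))), Add(9708, Mul(-18, Pow(-206, -1)))) = Mul(Add(17353, Mul(Rational(1, 8), Pow(-67, -1), Add(-1824, -3066))), Add(9708, Mul(-18, Rational(-1, 206)))) = Mul(Add(17353, Mul(Rational(1, 8), Rational(-1, 67), -4890)), Add(9708, Rational(9, 103))) = Mul(Add(17353, Rational(2445, 268)), Rational(999933, 103)) = Mul(Rational(4653049, 268), Rational(999933, 103)) = Rational(4652737245717, 27604) ≈ 1.6855e+8)
Add(Q, Mul(-1, H)) = Add(Rational(4652737245717, 27604), Mul(-1, -3539)) = Add(Rational(4652737245717, 27604), 3539) = Rational(4652834936273, 27604)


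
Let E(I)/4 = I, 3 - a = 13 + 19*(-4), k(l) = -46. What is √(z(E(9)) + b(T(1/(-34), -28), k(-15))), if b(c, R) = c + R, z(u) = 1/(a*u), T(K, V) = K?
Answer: I*√2086025766/6732 ≈ 6.7845*I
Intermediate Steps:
a = 66 (a = 3 - (13 + 19*(-4)) = 3 - (13 - 76) = 3 - 1*(-63) = 3 + 63 = 66)
E(I) = 4*I
z(u) = 1/(66*u)
b(c, R) = R + c
√(z(E(9)) + b(T(1/(-34), -28), k(-15))) = √(1/(66*((4*9))) + (-46 + 1/(-34))) = √((1/66)/36 + (-46 - 1/34)) = √((1/66)*(1/36) - 1565/34) = √(1/2376 - 1565/34) = √(-1859203/40392) = I*√2086025766/6732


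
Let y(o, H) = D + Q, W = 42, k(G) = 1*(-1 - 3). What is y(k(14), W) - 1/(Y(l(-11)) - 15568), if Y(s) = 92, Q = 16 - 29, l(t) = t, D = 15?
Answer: 30953/15476 ≈ 2.0001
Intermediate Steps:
k(G) = -4 (k(G) = 1*(-4) = -4)
Q = -13
y(o, H) = 2 (y(o, H) = 15 - 13 = 2)
y(k(14), W) - 1/(Y(l(-11)) - 15568) = 2 - 1/(92 - 15568) = 2 - 1/(-15476) = 2 - 1*(-1/15476) = 2 + 1/15476 = 30953/15476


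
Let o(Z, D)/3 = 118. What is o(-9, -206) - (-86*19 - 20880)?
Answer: 22868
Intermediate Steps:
o(Z, D) = 354 (o(Z, D) = 3*118 = 354)
o(-9, -206) - (-86*19 - 20880) = 354 - (-86*19 - 20880) = 354 - (-1634 - 20880) = 354 - 1*(-22514) = 354 + 22514 = 22868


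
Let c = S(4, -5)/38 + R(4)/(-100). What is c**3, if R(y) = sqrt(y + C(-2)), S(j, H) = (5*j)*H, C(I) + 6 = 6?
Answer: -15983964359/857375000 ≈ -18.643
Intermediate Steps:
C(I) = 0 (C(I) = -6 + 6 = 0)
S(j, H) = 5*H*j
R(y) = sqrt(y) (R(y) = sqrt(y + 0) = sqrt(y))
c = -2519/950 (c = (5*(-5)*4)/38 + sqrt(4)/(-100) = -100*1/38 + 2*(-1/100) = -50/19 - 1/50 = -2519/950 ≈ -2.6516)
c**3 = (-2519/950)**3 = -15983964359/857375000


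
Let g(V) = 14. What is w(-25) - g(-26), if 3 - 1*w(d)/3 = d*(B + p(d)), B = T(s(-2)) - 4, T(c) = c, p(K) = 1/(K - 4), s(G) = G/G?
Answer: -6745/29 ≈ -232.59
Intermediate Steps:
s(G) = 1
p(K) = 1/(-4 + K)
B = -3 (B = 1 - 4 = -3)
w(d) = 9 - 3*d*(-3 + 1/(-4 + d))
w(-25) - g(-26) = 3*(-12 - 10*(-25) + 3*(-25)**2)/(-4 - 25) - 1*14 = 3*(-12 + 250 + 3*625)/(-29) - 14 = 3*(-1/29)*(-12 + 250 + 1875) - 14 = 3*(-1/29)*2113 - 14 = -6339/29 - 14 = -6745/29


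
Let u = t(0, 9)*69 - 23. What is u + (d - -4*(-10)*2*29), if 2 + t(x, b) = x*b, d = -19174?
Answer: -21655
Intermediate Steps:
t(x, b) = -2 + b*x (t(x, b) = -2 + x*b = -2 + b*x)
u = -161 (u = (-2 + 9*0)*69 - 23 = (-2 + 0)*69 - 23 = -2*69 - 23 = -138 - 23 = -161)
u + (d - -4*(-10)*2*29) = -161 + (-19174 - -4*(-10)*2*29) = -161 + (-19174 - 40*2*29) = -161 + (-19174 - 80*29) = -161 + (-19174 - 1*2320) = -161 + (-19174 - 2320) = -161 - 21494 = -21655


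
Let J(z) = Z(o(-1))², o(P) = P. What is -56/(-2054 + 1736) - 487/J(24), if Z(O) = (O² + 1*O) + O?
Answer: -77405/159 ≈ -486.82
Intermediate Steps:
Z(O) = O² + 2*O (Z(O) = (O² + O) + O = (O + O²) + O = O² + 2*O)
J(z) = 1 (J(z) = (-(2 - 1))² = (-1*1)² = (-1)² = 1)
-56/(-2054 + 1736) - 487/J(24) = -56/(-2054 + 1736) - 487/1 = -56/(-318) - 487*1 = -56*(-1/318) - 487 = 28/159 - 487 = -77405/159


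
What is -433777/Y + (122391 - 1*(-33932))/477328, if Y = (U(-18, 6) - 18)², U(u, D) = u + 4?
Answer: -12930864569/30548992 ≈ -423.28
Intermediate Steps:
U(u, D) = 4 + u
Y = 1024 (Y = ((4 - 18) - 18)² = (-14 - 18)² = (-32)² = 1024)
-433777/Y + (122391 - 1*(-33932))/477328 = -433777/1024 + (122391 - 1*(-33932))/477328 = -433777*1/1024 + (122391 + 33932)*(1/477328) = -433777/1024 + 156323*(1/477328) = -433777/1024 + 156323/477328 = -12930864569/30548992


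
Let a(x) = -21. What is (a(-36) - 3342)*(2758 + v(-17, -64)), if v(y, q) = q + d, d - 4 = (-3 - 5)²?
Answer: -9288606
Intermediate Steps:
d = 68 (d = 4 + (-3 - 5)² = 4 + (-8)² = 4 + 64 = 68)
v(y, q) = 68 + q (v(y, q) = q + 68 = 68 + q)
(a(-36) - 3342)*(2758 + v(-17, -64)) = (-21 - 3342)*(2758 + (68 - 64)) = -3363*(2758 + 4) = -3363*2762 = -9288606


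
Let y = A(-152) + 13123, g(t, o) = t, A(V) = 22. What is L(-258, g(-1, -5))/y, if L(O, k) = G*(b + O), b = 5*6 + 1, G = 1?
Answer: -227/13145 ≈ -0.017269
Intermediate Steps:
b = 31 (b = 30 + 1 = 31)
L(O, k) = 31 + O (L(O, k) = 1*(31 + O) = 31 + O)
y = 13145 (y = 22 + 13123 = 13145)
L(-258, g(-1, -5))/y = (31 - 258)/13145 = -227*1/13145 = -227/13145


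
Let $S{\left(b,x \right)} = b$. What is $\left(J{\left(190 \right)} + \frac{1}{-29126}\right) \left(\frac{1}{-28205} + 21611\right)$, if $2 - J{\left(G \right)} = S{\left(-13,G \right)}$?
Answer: $\frac{133150279125903}{410749415} \approx 3.2416 \cdot 10^{5}$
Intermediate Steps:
$J{\left(G \right)} = 15$ ($J{\left(G \right)} = 2 - -13 = 2 + 13 = 15$)
$\left(J{\left(190 \right)} + \frac{1}{-29126}\right) \left(\frac{1}{-28205} + 21611\right) = \left(15 + \frac{1}{-29126}\right) \left(\frac{1}{-28205} + 21611\right) = \left(15 - \frac{1}{29126}\right) \left(- \frac{1}{28205} + 21611\right) = \frac{436889}{29126} \cdot \frac{609538254}{28205} = \frac{133150279125903}{410749415}$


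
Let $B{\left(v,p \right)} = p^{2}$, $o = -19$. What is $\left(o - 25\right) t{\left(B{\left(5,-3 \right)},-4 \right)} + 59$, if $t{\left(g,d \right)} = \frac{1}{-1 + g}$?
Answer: $\frac{107}{2} \approx 53.5$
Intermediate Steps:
$\left(o - 25\right) t{\left(B{\left(5,-3 \right)},-4 \right)} + 59 = \frac{-19 - 25}{-1 + \left(-3\right)^{2}} + 59 = - \frac{44}{-1 + 9} + 59 = - \frac{44}{8} + 59 = \left(-44\right) \frac{1}{8} + 59 = - \frac{11}{2} + 59 = \frac{107}{2}$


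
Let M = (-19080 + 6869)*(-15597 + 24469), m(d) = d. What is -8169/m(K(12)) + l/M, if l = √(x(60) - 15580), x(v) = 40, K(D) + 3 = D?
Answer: -2723/3 - I*√3885/54167996 ≈ -907.67 - 1.1507e-6*I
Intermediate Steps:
K(D) = -3 + D
M = -108335992 (M = -12211*8872 = -108335992)
l = 2*I*√3885 (l = √(40 - 15580) = √(-15540) = 2*I*√3885 ≈ 124.66*I)
-8169/m(K(12)) + l/M = -8169/(-3 + 12) + (2*I*√3885)/(-108335992) = -8169/9 + (2*I*√3885)*(-1/108335992) = -8169*⅑ - I*√3885/54167996 = -2723/3 - I*√3885/54167996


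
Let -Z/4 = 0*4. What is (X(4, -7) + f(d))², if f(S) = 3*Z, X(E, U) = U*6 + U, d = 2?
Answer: 2401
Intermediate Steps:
Z = 0 (Z = -0*4 = -4*0 = 0)
X(E, U) = 7*U (X(E, U) = 6*U + U = 7*U)
f(S) = 0 (f(S) = 3*0 = 0)
(X(4, -7) + f(d))² = (7*(-7) + 0)² = (-49 + 0)² = (-49)² = 2401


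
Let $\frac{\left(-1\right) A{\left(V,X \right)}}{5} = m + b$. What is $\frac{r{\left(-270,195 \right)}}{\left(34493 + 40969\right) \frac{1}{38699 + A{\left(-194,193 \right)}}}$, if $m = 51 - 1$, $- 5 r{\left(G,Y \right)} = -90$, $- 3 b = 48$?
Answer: $\frac{115587}{12577} \approx 9.1904$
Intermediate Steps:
$b = -16$ ($b = \left(- \frac{1}{3}\right) 48 = -16$)
$r{\left(G,Y \right)} = 18$ ($r{\left(G,Y \right)} = \left(- \frac{1}{5}\right) \left(-90\right) = 18$)
$m = 50$ ($m = 51 - 1 = 50$)
$A{\left(V,X \right)} = -170$ ($A{\left(V,X \right)} = - 5 \left(50 - 16\right) = \left(-5\right) 34 = -170$)
$\frac{r{\left(-270,195 \right)}}{\left(34493 + 40969\right) \frac{1}{38699 + A{\left(-194,193 \right)}}} = \frac{18}{\left(34493 + 40969\right) \frac{1}{38699 - 170}} = \frac{18}{75462 \cdot \frac{1}{38529}} = \frac{18}{\frac{25154}{12843}} = 18 \cdot \frac{12843}{25154} = \frac{115587}{12577}$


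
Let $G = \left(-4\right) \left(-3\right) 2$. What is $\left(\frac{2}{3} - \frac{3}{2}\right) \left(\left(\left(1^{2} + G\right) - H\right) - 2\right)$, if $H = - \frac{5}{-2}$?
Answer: $- \frac{205}{12} \approx -17.083$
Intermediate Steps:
$H = \frac{5}{2}$ ($H = \left(-5\right) \left(- \frac{1}{2}\right) = \frac{5}{2} \approx 2.5$)
$G = 24$ ($G = 12 \cdot 2 = 24$)
$\left(\frac{2}{3} - \frac{3}{2}\right) \left(\left(\left(1^{2} + G\right) - H\right) - 2\right) = \left(\frac{2}{3} - \frac{3}{2}\right) \left(\left(\left(1^{2} + 24\right) - \frac{5}{2}\right) - 2\right) = \left(2 \cdot \frac{1}{3} - \frac{3}{2}\right) \left(\left(\left(1 + 24\right) - \frac{5}{2}\right) - 2\right) = \left(\frac{2}{3} - \frac{3}{2}\right) \left(\left(25 - \frac{5}{2}\right) - 2\right) = - \frac{5 \left(\frac{45}{2} - 2\right)}{6} = \left(- \frac{5}{6}\right) \frac{41}{2} = - \frac{205}{12}$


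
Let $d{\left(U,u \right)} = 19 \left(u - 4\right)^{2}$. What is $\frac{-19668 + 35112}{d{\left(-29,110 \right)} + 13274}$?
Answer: $\frac{2574}{37793} \approx 0.068108$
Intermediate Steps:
$d{\left(U,u \right)} = 19 \left(-4 + u\right)^{2}$
$\frac{-19668 + 35112}{d{\left(-29,110 \right)} + 13274} = \frac{-19668 + 35112}{19 \left(-4 + 110\right)^{2} + 13274} = \frac{15444}{19 \cdot 106^{2} + 13274} = \frac{15444}{19 \cdot 11236 + 13274} = \frac{15444}{213484 + 13274} = \frac{15444}{226758} = 15444 \cdot \frac{1}{226758} = \frac{2574}{37793}$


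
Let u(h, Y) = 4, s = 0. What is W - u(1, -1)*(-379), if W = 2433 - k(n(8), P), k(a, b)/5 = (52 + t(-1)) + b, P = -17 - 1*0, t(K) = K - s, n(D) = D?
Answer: 3779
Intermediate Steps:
t(K) = K (t(K) = K - 1*0 = K + 0 = K)
P = -17 (P = -17 + 0 = -17)
k(a, b) = 255 + 5*b (k(a, b) = 5*((52 - 1) + b) = 5*(51 + b) = 255 + 5*b)
W = 2263 (W = 2433 - (255 + 5*(-17)) = 2433 - (255 - 85) = 2433 - 1*170 = 2433 - 170 = 2263)
W - u(1, -1)*(-379) = 2263 - 4*(-379) = 2263 - 1*(-1516) = 2263 + 1516 = 3779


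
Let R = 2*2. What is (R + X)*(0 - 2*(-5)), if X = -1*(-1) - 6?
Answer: -10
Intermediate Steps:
R = 4
X = -5 (X = 1 - 6 = -5)
(R + X)*(0 - 2*(-5)) = (4 - 5)*(0 - 2*(-5)) = -(0 + 10) = -1*10 = -10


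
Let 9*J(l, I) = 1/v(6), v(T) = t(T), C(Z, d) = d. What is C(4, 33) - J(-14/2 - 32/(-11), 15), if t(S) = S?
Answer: 1781/54 ≈ 32.982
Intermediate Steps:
v(T) = T
J(l, I) = 1/54 (J(l, I) = (⅑)/6 = (⅑)*(⅙) = 1/54)
C(4, 33) - J(-14/2 - 32/(-11), 15) = 33 - 1*1/54 = 33 - 1/54 = 1781/54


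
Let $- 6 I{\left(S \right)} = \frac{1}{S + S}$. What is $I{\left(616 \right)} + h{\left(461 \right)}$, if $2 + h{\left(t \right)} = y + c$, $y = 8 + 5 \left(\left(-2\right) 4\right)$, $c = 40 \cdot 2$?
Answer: $\frac{340031}{7392} \approx 46.0$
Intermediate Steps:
$c = 80$
$y = -32$ ($y = 8 + 5 \left(-8\right) = 8 - 40 = -32$)
$I{\left(S \right)} = - \frac{1}{12 S}$ ($I{\left(S \right)} = - \frac{1}{6 \left(S + S\right)} = - \frac{1}{6 \cdot 2 S} = - \frac{\frac{1}{2} \frac{1}{S}}{6} = - \frac{1}{12 S}$)
$h{\left(t \right)} = 46$ ($h{\left(t \right)} = -2 + \left(-32 + 80\right) = -2 + 48 = 46$)
$I{\left(616 \right)} + h{\left(461 \right)} = - \frac{1}{12 \cdot 616} + 46 = \left(- \frac{1}{12}\right) \frac{1}{616} + 46 = - \frac{1}{7392} + 46 = \frac{340031}{7392}$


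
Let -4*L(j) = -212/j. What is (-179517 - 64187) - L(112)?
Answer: -27294901/112 ≈ -2.4370e+5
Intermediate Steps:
L(j) = 53/j (L(j) = -(-53)/j = 53/j)
(-179517 - 64187) - L(112) = (-179517 - 64187) - 53/112 = -243704 - 53/112 = -27294901/112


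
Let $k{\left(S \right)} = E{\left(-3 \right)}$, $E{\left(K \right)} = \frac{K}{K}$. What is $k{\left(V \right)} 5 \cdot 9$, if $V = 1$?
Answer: $45$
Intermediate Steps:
$E{\left(K \right)} = 1$
$k{\left(S \right)} = 1$
$k{\left(V \right)} 5 \cdot 9 = 1 \cdot 5 \cdot 9 = 5 \cdot 9 = 45$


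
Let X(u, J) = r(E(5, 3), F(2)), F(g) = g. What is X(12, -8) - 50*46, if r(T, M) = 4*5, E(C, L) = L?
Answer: -2280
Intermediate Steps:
r(T, M) = 20
X(u, J) = 20
X(12, -8) - 50*46 = 20 - 50*46 = 20 - 2300 = -2280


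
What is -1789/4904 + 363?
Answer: 1778363/4904 ≈ 362.64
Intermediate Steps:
-1789/4904 + 363 = 1778363/4904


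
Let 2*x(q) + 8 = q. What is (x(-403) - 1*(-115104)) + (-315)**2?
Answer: 428247/2 ≈ 2.1412e+5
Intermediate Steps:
x(q) = -4 + q/2
(x(-403) - 1*(-115104)) + (-315)**2 = ((-4 + (1/2)*(-403)) - 1*(-115104)) + (-315)**2 = ((-4 - 403/2) + 115104) + 99225 = (-411/2 + 115104) + 99225 = 229797/2 + 99225 = 428247/2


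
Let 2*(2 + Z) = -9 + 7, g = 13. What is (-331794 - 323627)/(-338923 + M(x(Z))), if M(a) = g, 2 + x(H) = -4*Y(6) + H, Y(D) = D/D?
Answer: 50417/26070 ≈ 1.9339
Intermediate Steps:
Y(D) = 1
Z = -3 (Z = -2 + (-9 + 7)/2 = -2 + (½)*(-2) = -2 - 1 = -3)
x(H) = -6 + H (x(H) = -2 + (-4*1 + H) = -2 + (-4 + H) = -6 + H)
M(a) = 13
(-331794 - 323627)/(-338923 + M(x(Z))) = (-331794 - 323627)/(-338923 + 13) = -655421/(-338910) = -655421*(-1/338910) = 50417/26070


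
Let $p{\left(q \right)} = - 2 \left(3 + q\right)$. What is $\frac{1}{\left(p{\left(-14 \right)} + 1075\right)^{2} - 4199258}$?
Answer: $- \frac{1}{2995849} \approx -3.338 \cdot 10^{-7}$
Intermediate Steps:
$p{\left(q \right)} = -6 - 2 q$
$\frac{1}{\left(p{\left(-14 \right)} + 1075\right)^{2} - 4199258} = \frac{1}{\left(\left(-6 - -28\right) + 1075\right)^{2} - 4199258} = \frac{1}{\left(\left(-6 + 28\right) + 1075\right)^{2} - 4199258} = \frac{1}{\left(22 + 1075\right)^{2} - 4199258} = \frac{1}{1097^{2} - 4199258} = \frac{1}{1203409 - 4199258} = \frac{1}{-2995849} = - \frac{1}{2995849}$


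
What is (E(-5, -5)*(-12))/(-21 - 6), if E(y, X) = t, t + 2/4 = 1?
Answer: 2/9 ≈ 0.22222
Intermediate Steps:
t = ½ (t = -½ + 1 = ½ ≈ 0.50000)
E(y, X) = ½
(E(-5, -5)*(-12))/(-21 - 6) = ((½)*(-12))/(-21 - 6) = -6/(-27) = -6*(-1/27) = 2/9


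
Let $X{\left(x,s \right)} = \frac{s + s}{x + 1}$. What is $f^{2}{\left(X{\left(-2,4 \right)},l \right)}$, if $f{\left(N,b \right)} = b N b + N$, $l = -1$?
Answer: $256$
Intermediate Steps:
$X{\left(x,s \right)} = \frac{2 s}{1 + x}$
$f{\left(N,b \right)} = N + N b^{2}$ ($f{\left(N,b \right)} = N b b + N = N b^{2} + N = N + N b^{2}$)
$f^{2}{\left(X{\left(-2,4 \right)},l \right)} = \left(2 \cdot 4 \frac{1}{1 - 2} \left(1 + \left(-1\right)^{2}\right)\right)^{2} = \left(2 \cdot 4 \frac{1}{-1} \left(1 + 1\right)\right)^{2} = \left(2 \cdot 4 \left(-1\right) 2\right)^{2} = \left(\left(-8\right) 2\right)^{2} = \left(-16\right)^{2} = 256$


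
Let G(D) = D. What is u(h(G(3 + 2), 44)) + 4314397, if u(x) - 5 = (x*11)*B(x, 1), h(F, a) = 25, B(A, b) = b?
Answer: 4314677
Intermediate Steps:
u(x) = 5 + 11*x (u(x) = 5 + (x*11)*1 = 5 + (11*x)*1 = 5 + 11*x)
u(h(G(3 + 2), 44)) + 4314397 = (5 + 11*25) + 4314397 = (5 + 275) + 4314397 = 280 + 4314397 = 4314677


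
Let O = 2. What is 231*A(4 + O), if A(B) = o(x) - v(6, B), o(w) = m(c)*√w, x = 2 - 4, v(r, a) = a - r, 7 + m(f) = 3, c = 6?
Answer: -924*I*√2 ≈ -1306.7*I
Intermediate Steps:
m(f) = -4 (m(f) = -7 + 3 = -4)
x = -2
o(w) = -4*√w
A(B) = 6 - B - 4*I*√2 (A(B) = -4*I*√2 - (B - 1*6) = -4*I*√2 - (B - 6) = -4*I*√2 - (-6 + B) = -4*I*√2 + (6 - B) = 6 - B - 4*I*√2)
231*A(4 + O) = 231*(6 - (4 + 2) - 4*I*√2) = 231*(6 - 1*6 - 4*I*√2) = 231*(6 - 6 - 4*I*√2) = 231*(-4*I*√2) = -924*I*√2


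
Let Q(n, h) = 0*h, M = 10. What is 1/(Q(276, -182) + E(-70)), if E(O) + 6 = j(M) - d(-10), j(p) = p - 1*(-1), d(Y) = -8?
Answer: 1/13 ≈ 0.076923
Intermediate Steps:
j(p) = 1 + p (j(p) = p + 1 = 1 + p)
Q(n, h) = 0
E(O) = 13 (E(O) = -6 + ((1 + 10) - 1*(-8)) = -6 + (11 + 8) = -6 + 19 = 13)
1/(Q(276, -182) + E(-70)) = 1/(0 + 13) = 1/13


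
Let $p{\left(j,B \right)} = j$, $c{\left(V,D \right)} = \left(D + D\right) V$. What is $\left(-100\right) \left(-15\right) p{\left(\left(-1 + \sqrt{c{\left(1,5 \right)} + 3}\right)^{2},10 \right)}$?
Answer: $21000 - 3000 \sqrt{13} \approx 10183.0$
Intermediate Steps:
$c{\left(V,D \right)} = 2 D V$
$\left(-100\right) \left(-15\right) p{\left(\left(-1 + \sqrt{c{\left(1,5 \right)} + 3}\right)^{2},10 \right)} = \left(-100\right) \left(-15\right) \left(-1 + \sqrt{2 \cdot 5 \cdot 1 + 3}\right)^{2} = 1500 \left(-1 + \sqrt{10 + 3}\right)^{2} = 1500 \left(-1 + \sqrt{13}\right)^{2}$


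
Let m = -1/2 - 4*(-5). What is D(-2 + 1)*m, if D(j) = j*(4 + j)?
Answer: -117/2 ≈ -58.500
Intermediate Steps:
m = 39/2 (m = -1*1/2 + 20 = -1/2 + 20 = 39/2 ≈ 19.500)
D(-2 + 1)*m = ((-2 + 1)*(4 + (-2 + 1)))*(39/2) = -(4 - 1)*(39/2) = -1*3*(39/2) = -3*39/2 = -117/2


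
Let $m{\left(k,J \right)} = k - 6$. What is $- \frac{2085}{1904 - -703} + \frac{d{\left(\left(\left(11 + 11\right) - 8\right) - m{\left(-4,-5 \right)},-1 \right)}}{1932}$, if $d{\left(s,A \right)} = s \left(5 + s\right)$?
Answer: $- \frac{61493}{139909} \approx -0.43952$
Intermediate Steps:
$m{\left(k,J \right)} = -6 + k$ ($m{\left(k,J \right)} = k - 6 = -6 + k$)
$- \frac{2085}{1904 - -703} + \frac{d{\left(\left(\left(11 + 11\right) - 8\right) - m{\left(-4,-5 \right)},-1 \right)}}{1932} = - \frac{2085}{1904 - -703} + \frac{\left(\left(\left(11 + 11\right) - 8\right) - \left(-6 - 4\right)\right) \left(5 + \left(\left(\left(11 + 11\right) - 8\right) - \left(-6 - 4\right)\right)\right)}{1932} = - \frac{2085}{1904 + 703} + \left(\left(22 - 8\right) - -10\right) \left(5 + \left(\left(22 - 8\right) - -10\right)\right) \frac{1}{1932} = - \frac{2085}{2607} + \left(14 + 10\right) \left(5 + \left(14 + 10\right)\right) \frac{1}{1932} = \left(-2085\right) \frac{1}{2607} + 24 \left(5 + 24\right) \frac{1}{1932} = - \frac{695}{869} + 24 \cdot 29 \cdot \frac{1}{1932} = - \frac{695}{869} + 696 \cdot \frac{1}{1932} = - \frac{695}{869} + \frac{58}{161} = - \frac{61493}{139909}$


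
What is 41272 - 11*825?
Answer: 32197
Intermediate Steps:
41272 - 11*825 = 41272 - 1*9075 = 41272 - 9075 = 32197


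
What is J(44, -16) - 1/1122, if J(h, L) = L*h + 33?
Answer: -752863/1122 ≈ -671.00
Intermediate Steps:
J(h, L) = 33 + L*h
J(44, -16) - 1/1122 = (33 - 16*44) - 1/1122 = (33 - 704) - 1*1/1122 = -671 - 1/1122 = -752863/1122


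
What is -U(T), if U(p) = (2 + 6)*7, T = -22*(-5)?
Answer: -56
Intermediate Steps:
T = 110
U(p) = 56 (U(p) = 8*7 = 56)
-U(T) = -1*56 = -56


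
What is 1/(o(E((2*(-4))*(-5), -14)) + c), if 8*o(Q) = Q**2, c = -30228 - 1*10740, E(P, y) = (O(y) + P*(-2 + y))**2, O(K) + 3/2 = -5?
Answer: 128/2795073834897 ≈ 4.5795e-11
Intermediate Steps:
O(K) = -13/2 (O(K) = -3/2 - 5 = -13/2)
E(P, y) = (-13/2 + P*(-2 + y))**2
c = -40968 (c = -30228 - 10740 = -40968)
o(Q) = Q**2/8
1/(o(E((2*(-4))*(-5), -14)) + c) = 1/(((13 + 4*((2*(-4))*(-5)) - 2*(2*(-4))*(-5)*(-14))**2/4)**2/8 - 40968) = 1/(((13 + 4*(-8*(-5)) - 2*(-8*(-5))*(-14))**2/4)**2/8 - 40968) = 1/(((13 + 4*40 - 2*40*(-14))**2/4)**2/8 - 40968) = 1/(((13 + 160 + 1120)**2/4)**2/8 - 40968) = 1/(((1/4)*1293**2)**2/8 - 40968) = 1/(((1/4)*1671849)**2/8 - 40968) = 1/((1671849/4)**2/8 - 40968) = 1/((1/8)*(2795079078801/16) - 40968) = 1/(2795079078801/128 - 40968) = 1/(2795073834897/128) = 128/2795073834897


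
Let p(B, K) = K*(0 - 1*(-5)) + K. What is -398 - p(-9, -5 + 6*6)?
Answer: -584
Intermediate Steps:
p(B, K) = 6*K (p(B, K) = K*(0 + 5) + K = K*5 + K = 5*K + K = 6*K)
-398 - p(-9, -5 + 6*6) = -398 - 6*(-5 + 6*6) = -398 - 6*(-5 + 36) = -398 - 6*31 = -398 - 1*186 = -398 - 186 = -584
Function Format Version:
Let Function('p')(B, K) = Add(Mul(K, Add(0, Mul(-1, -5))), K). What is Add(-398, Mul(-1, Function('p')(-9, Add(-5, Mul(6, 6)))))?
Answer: -584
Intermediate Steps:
Function('p')(B, K) = Mul(6, K) (Function('p')(B, K) = Add(Mul(K, Add(0, 5)), K) = Add(Mul(K, 5), K) = Add(Mul(5, K), K) = Mul(6, K))
Add(-398, Mul(-1, Function('p')(-9, Add(-5, Mul(6, 6))))) = Add(-398, Mul(-1, Mul(6, Add(-5, Mul(6, 6))))) = Add(-398, Mul(-1, Mul(6, Add(-5, 36)))) = Add(-398, Mul(-1, Mul(6, 31))) = Add(-398, Mul(-1, 186)) = Add(-398, -186) = -584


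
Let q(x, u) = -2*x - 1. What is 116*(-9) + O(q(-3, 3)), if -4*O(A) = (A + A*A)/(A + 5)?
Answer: -4179/4 ≈ -1044.8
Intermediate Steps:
q(x, u) = -1 - 2*x
O(A) = -(A + A**2)/(4*(5 + A)) (O(A) = -(A + A*A)/(4*(A + 5)) = -(A + A**2)/(4*(5 + A)))
116*(-9) + O(q(-3, 3)) = 116*(-9) - (-1 - 2*(-3))*(1 + (-1 - 2*(-3)))/(20 + 4*(-1 - 2*(-3))) = -1044 - (-1 + 6)*(1 + (-1 + 6))/(20 + 4*(-1 + 6)) = -1044 - 1*5*(1 + 5)/(20 + 4*5) = -1044 - 1*5*6/(20 + 20) = -1044 - 1*5*6/40 = -1044 - 1*5*1/40*6 = -1044 - 3/4 = -4179/4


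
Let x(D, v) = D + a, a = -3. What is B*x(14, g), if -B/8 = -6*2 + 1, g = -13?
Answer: 968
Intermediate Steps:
x(D, v) = -3 + D (x(D, v) = D - 3 = -3 + D)
B = 88 (B = -8*(-6*2 + 1) = -8*(-12 + 1) = -8*(-11) = 88)
B*x(14, g) = 88*(-3 + 14) = 88*11 = 968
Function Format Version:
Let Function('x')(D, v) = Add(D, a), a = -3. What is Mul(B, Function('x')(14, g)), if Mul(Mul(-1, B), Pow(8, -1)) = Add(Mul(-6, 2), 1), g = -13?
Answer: 968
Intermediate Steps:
Function('x')(D, v) = Add(-3, D) (Function('x')(D, v) = Add(D, -3) = Add(-3, D))
B = 88 (B = Mul(-8, Add(Mul(-6, 2), 1)) = Mul(-8, Add(-12, 1)) = Mul(-8, -11) = 88)
Mul(B, Function('x')(14, g)) = Mul(88, Add(-3, 14)) = Mul(88, 11) = 968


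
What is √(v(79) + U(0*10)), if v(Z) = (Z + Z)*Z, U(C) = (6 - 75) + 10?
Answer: √12423 ≈ 111.46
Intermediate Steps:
U(C) = -59 (U(C) = -69 + 10 = -59)
v(Z) = 2*Z² (v(Z) = (2*Z)*Z = 2*Z²)
√(v(79) + U(0*10)) = √(2*79² - 59) = √(2*6241 - 59) = √(12482 - 59) = √12423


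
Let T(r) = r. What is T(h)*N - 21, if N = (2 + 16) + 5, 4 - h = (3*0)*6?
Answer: 71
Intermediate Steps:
h = 4 (h = 4 - 3*0*6 = 4 - 0*6 = 4 - 1*0 = 4 + 0 = 4)
N = 23 (N = 18 + 5 = 23)
T(h)*N - 21 = 4*23 - 21 = 92 - 21 = 71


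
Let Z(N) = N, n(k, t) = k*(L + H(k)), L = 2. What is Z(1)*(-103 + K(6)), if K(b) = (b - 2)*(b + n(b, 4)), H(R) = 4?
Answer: 65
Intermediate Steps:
n(k, t) = 6*k (n(k, t) = k*(2 + 4) = k*6 = 6*k)
K(b) = 7*b*(-2 + b) (K(b) = (b - 2)*(b + 6*b) = (-2 + b)*(7*b) = 7*b*(-2 + b))
Z(1)*(-103 + K(6)) = 1*(-103 + 7*6*(-2 + 6)) = 1*(-103 + 7*6*4) = 1*(-103 + 168) = 1*65 = 65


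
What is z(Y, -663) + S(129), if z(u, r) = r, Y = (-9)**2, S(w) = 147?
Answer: -516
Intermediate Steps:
Y = 81
z(Y, -663) + S(129) = -663 + 147 = -516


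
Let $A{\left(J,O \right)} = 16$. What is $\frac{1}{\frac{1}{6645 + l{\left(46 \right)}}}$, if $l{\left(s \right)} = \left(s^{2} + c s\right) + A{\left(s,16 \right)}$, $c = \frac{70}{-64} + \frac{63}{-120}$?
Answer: $\frac{696203}{80} \approx 8702.5$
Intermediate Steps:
$c = - \frac{259}{160}$ ($c = 70 \left(- \frac{1}{64}\right) + 63 \left(- \frac{1}{120}\right) = - \frac{35}{32} - \frac{21}{40} = - \frac{259}{160} \approx -1.6187$)
$l{\left(s \right)} = 16 + s^{2} - \frac{259 s}{160}$ ($l{\left(s \right)} = \left(s^{2} - \frac{259 s}{160}\right) + 16 = 16 + s^{2} - \frac{259 s}{160}$)
$\frac{1}{\frac{1}{6645 + l{\left(46 \right)}}} = \frac{1}{\frac{1}{6645 + \left(16 + 46^{2} - \frac{5957}{80}\right)}} = \frac{1}{\frac{1}{6645 + \left(16 + 2116 - \frac{5957}{80}\right)}} = \frac{1}{\frac{1}{6645 + \frac{164603}{80}}} = \frac{1}{\frac{1}{\frac{696203}{80}}} = \frac{1}{\frac{80}{696203}} = \frac{696203}{80}$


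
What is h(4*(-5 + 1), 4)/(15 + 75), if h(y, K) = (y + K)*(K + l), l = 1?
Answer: -2/3 ≈ -0.66667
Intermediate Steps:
h(y, K) = (1 + K)*(K + y) (h(y, K) = (y + K)*(K + 1) = (K + y)*(1 + K) = (1 + K)*(K + y))
h(4*(-5 + 1), 4)/(15 + 75) = (4 + 4*(-5 + 1) + 4**2 + 4*(4*(-5 + 1)))/(15 + 75) = (4 + 4*(-4) + 16 + 4*(4*(-4)))/90 = (4 - 16 + 16 + 4*(-16))*(1/90) = (4 - 16 + 16 - 64)*(1/90) = -60*1/90 = -2/3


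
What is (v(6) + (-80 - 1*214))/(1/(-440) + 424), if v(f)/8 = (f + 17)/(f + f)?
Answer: -367840/559677 ≈ -0.65724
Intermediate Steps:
v(f) = 4*(17 + f)/f (v(f) = 8*((f + 17)/(f + f)) = 8*((17 + f)/((2*f))) = 8*((17 + f)*(1/(2*f))) = 8*((17 + f)/(2*f)) = 4*(17 + f)/f)
(v(6) + (-80 - 1*214))/(1/(-440) + 424) = ((4 + 68/6) + (-80 - 1*214))/(1/(-440) + 424) = ((4 + 68*(⅙)) + (-80 - 214))/(-1/440 + 424) = ((4 + 34/3) - 294)/(186559/440) = (46/3 - 294)*(440/186559) = -836/3*440/186559 = -367840/559677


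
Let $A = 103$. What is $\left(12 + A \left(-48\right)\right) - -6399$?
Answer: $1467$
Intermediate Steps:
$\left(12 + A \left(-48\right)\right) - -6399 = \left(12 + 103 \left(-48\right)\right) - -6399 = \left(12 - 4944\right) + 6399 = -4932 + 6399 = 1467$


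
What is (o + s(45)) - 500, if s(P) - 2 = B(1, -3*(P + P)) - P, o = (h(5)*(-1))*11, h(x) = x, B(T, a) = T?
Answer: -597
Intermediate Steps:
o = -55 (o = (5*(-1))*11 = -5*11 = -55)
s(P) = 3 - P (s(P) = 2 + (1 - P) = 3 - P)
(o + s(45)) - 500 = (-55 + (3 - 1*45)) - 500 = (-55 + (3 - 45)) - 500 = (-55 - 42) - 500 = -97 - 500 = -597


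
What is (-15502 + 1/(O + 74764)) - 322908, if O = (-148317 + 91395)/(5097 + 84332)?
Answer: -2262613603064511/6686012834 ≈ -3.3841e+5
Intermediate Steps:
O = -56922/89429 ≈ -0.63651
(-15502 + 1/(O + 74764)) - 322908 = (-15502 + 1/(-56922/89429 + 74764)) - 322908 = (-15502 + 1/(6686012834/89429)) - 322908 = (-15502 + 89429/6686012834) - 322908 = -103646570863239/6686012834 - 322908 = -2262613603064511/6686012834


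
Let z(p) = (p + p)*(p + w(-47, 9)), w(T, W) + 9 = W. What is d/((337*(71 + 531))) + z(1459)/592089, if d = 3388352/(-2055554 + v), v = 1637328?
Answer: 90305790055358090/12559270715340909 ≈ 7.1904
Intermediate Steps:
w(T, W) = -9 + W
z(p) = 2*p² (z(p) = (p + p)*(p + (-9 + 9)) = (2*p)*(p + 0) = (2*p)*p = 2*p²)
d = -1694176/209113 (d = 3388352/(-2055554 + 1637328) = 3388352/(-418226) = 3388352*(-1/418226) = -1694176/209113 ≈ -8.1017)
d/((337*(71 + 531))) + z(1459)/592089 = -1694176*1/(337*(71 + 531))/209113 + (2*1459²)/592089 = -1694176/(209113*(337*602)) + (2*2128681)*(1/592089) = -1694176/209113/202874 + 4257362*(1/592089) = -1694176/209113*1/202874 + 4257362/592089 = -847088/21211795381 + 4257362/592089 = 90305790055358090/12559270715340909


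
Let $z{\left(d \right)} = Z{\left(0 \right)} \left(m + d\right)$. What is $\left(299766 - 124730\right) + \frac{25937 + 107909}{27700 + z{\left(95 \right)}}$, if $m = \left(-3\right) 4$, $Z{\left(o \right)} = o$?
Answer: $\frac{2424315523}{13850} \approx 1.7504 \cdot 10^{5}$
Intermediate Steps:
$m = -12$
$z{\left(d \right)} = 0$ ($z{\left(d \right)} = 0 \left(-12 + d\right) = 0$)
$\left(299766 - 124730\right) + \frac{25937 + 107909}{27700 + z{\left(95 \right)}} = \left(299766 - 124730\right) + \frac{25937 + 107909}{27700 + 0} = 175036 + \frac{133846}{27700} = 175036 + 133846 \cdot \frac{1}{27700} = 175036 + \frac{66923}{13850} = \frac{2424315523}{13850}$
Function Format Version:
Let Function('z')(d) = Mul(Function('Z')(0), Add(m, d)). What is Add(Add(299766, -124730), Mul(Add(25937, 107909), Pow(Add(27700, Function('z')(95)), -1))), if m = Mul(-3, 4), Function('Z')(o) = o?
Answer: Rational(2424315523, 13850) ≈ 1.7504e+5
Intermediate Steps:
m = -12
Function('z')(d) = 0 (Function('z')(d) = Mul(0, Add(-12, d)) = 0)
Add(Add(299766, -124730), Mul(Add(25937, 107909), Pow(Add(27700, Function('z')(95)), -1))) = Add(Add(299766, -124730), Mul(Add(25937, 107909), Pow(Add(27700, 0), -1))) = Add(175036, Mul(133846, Pow(27700, -1))) = Add(175036, Mul(133846, Rational(1, 27700))) = Add(175036, Rational(66923, 13850)) = Rational(2424315523, 13850)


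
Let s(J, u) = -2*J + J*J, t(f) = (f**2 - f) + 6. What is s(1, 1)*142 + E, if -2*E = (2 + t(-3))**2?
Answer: -342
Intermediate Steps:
t(f) = 6 + f**2 - f
E = -200 (E = -(2 + (6 + (-3)**2 - 1*(-3)))**2/2 = -(2 + (6 + 9 + 3))**2/2 = -(2 + 18)**2/2 = -1/2*20**2 = -1/2*400 = -200)
s(J, u) = J**2 - 2*J (s(J, u) = -2*J + J**2 = J**2 - 2*J)
s(1, 1)*142 + E = (1*(-2 + 1))*142 - 200 = (1*(-1))*142 - 200 = -1*142 - 200 = -142 - 200 = -342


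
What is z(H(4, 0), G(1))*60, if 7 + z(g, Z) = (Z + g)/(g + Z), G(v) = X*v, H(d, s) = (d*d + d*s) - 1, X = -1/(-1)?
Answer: -360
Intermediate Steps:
X = 1 (X = -1*(-1) = 1)
H(d, s) = -1 + d² + d*s (H(d, s) = (d² + d*s) - 1 = -1 + d² + d*s)
G(v) = v (G(v) = 1*v = v)
z(g, Z) = -6 (z(g, Z) = -7 + (Z + g)/(g + Z) = -7 + (Z + g)/(Z + g) = -7 + 1 = -6)
z(H(4, 0), G(1))*60 = -6*60 = -360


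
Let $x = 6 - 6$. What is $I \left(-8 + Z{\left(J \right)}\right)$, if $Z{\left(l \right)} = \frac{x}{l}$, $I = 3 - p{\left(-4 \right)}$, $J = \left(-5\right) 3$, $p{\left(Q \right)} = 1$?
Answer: $-16$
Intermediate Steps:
$J = -15$
$I = 2$ ($I = 3 - 1 = 2$)
$x = 0$ ($x = 6 - 6 = 0$)
$Z{\left(l \right)} = 0$ ($Z{\left(l \right)} = \frac{0}{l} = 0$)
$I \left(-8 + Z{\left(J \right)}\right) = 2 \left(-8 + 0\right) = 2 \left(-8\right) = -16$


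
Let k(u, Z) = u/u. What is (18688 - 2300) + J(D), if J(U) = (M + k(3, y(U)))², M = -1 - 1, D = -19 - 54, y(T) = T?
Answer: 16389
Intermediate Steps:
D = -73
k(u, Z) = 1
M = -2
J(U) = 1 (J(U) = (-2 + 1)² = (-1)² = 1)
(18688 - 2300) + J(D) = (18688 - 2300) + 1 = 16388 + 1 = 16389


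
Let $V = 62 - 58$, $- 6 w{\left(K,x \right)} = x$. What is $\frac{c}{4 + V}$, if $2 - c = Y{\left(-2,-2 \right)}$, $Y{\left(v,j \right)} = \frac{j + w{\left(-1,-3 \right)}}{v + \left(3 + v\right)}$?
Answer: $\frac{1}{16} \approx 0.0625$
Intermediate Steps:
$w{\left(K,x \right)} = - \frac{x}{6}$
$Y{\left(v,j \right)} = \frac{\frac{1}{2} + j}{3 + 2 v}$ ($Y{\left(v,j \right)} = \frac{j - - \frac{1}{2}}{v + \left(3 + v\right)} = \frac{j + \frac{1}{2}}{3 + 2 v} = \frac{\frac{1}{2} + j}{3 + 2 v}$)
$c = \frac{1}{2}$ ($c = 2 - \frac{1 + 2 \left(-2\right)}{2 \left(3 + 2 \left(-2\right)\right)} = 2 - \frac{1 - 4}{2 \left(3 - 4\right)} = 2 - \frac{1}{2} \frac{1}{-1} \left(-3\right) = 2 - \frac{1}{2} \left(-1\right) \left(-3\right) = 2 - \frac{3}{2} = \frac{1}{2} \approx 0.5$)
$V = 4$ ($V = 62 - 58 = 4$)
$\frac{c}{4 + V} = \frac{1}{4 + 4} \cdot \frac{1}{2} = \frac{1}{8} \cdot \frac{1}{2} = \frac{1}{16}$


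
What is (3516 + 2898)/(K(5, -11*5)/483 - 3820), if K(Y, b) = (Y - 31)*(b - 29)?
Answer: -24587/14626 ≈ -1.6810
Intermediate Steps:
K(Y, b) = (-31 + Y)*(-29 + b)
(3516 + 2898)/(K(5, -11*5)/483 - 3820) = (3516 + 2898)/((899 - (-341)*5 - 29*5 + 5*(-11*5))/483 - 3820) = 6414/((899 - 31*(-55) - 145 + 5*(-55))*(1/483) - 3820) = 6414/((899 + 1705 - 145 - 275)*(1/483) - 3820) = 6414/(2184*(1/483) - 3820) = 6414/(104/23 - 3820) = 6414/(-87756/23) = 6414*(-23/87756) = -24587/14626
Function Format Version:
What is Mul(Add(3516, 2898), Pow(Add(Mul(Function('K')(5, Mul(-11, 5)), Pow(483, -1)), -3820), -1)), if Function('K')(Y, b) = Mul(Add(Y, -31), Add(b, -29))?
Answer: Rational(-24587, 14626) ≈ -1.6810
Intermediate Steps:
Function('K')(Y, b) = Mul(Add(-31, Y), Add(-29, b))
Mul(Add(3516, 2898), Pow(Add(Mul(Function('K')(5, Mul(-11, 5)), Pow(483, -1)), -3820), -1)) = Mul(Add(3516, 2898), Pow(Add(Mul(Add(899, Mul(-31, Mul(-11, 5)), Mul(-29, 5), Mul(5, Mul(-11, 5))), Pow(483, -1)), -3820), -1)) = Mul(6414, Pow(Add(Mul(Add(899, Mul(-31, -55), -145, Mul(5, -55)), Rational(1, 483)), -3820), -1)) = Mul(6414, Pow(Add(Mul(Add(899, 1705, -145, -275), Rational(1, 483)), -3820), -1)) = Mul(6414, Pow(Add(Mul(2184, Rational(1, 483)), -3820), -1)) = Mul(6414, Pow(Add(Rational(104, 23), -3820), -1)) = Mul(6414, Pow(Rational(-87756, 23), -1)) = Mul(6414, Rational(-23, 87756)) = Rational(-24587, 14626)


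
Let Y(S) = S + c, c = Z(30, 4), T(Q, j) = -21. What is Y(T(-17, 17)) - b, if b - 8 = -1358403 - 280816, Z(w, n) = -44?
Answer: 1639146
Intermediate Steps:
c = -44
Y(S) = -44 + S (Y(S) = S - 44 = -44 + S)
b = -1639211 (b = 8 + (-1358403 - 280816) = 8 - 1639219 = -1639211)
Y(T(-17, 17)) - b = (-44 - 21) - 1*(-1639211) = -65 + 1639211 = 1639146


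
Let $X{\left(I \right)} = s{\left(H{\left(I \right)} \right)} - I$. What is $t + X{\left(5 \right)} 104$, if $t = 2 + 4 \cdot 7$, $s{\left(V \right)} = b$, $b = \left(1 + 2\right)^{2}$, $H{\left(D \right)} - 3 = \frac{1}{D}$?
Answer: $446$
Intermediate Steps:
$H{\left(D \right)} = 3 + \frac{1}{D}$
$b = 9$ ($b = 3^{2} = 9$)
$s{\left(V \right)} = 9$
$t = 30$ ($t = 2 + 28 = 30$)
$X{\left(I \right)} = 9 - I$
$t + X{\left(5 \right)} 104 = 30 + \left(9 - 5\right) 104 = 30 + 4 \cdot 104 = 30 + 416 = 446$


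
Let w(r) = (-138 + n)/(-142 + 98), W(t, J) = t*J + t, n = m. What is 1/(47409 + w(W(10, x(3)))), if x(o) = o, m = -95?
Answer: 44/2086229 ≈ 2.1091e-5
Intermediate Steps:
n = -95
W(t, J) = t + J*t (W(t, J) = J*t + t = t + J*t)
w(r) = 233/44 (w(r) = (-138 - 95)/(-142 + 98) = -233/(-44) = -233*(-1/44) = 233/44)
1/(47409 + w(W(10, x(3)))) = 1/(47409 + 233/44) = 1/(2086229/44) = 44/2086229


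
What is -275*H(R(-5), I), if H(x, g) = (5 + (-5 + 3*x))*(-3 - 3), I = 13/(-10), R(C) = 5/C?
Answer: -4950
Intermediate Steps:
I = -13/10 (I = 13*(-⅒) = -13/10 ≈ -1.3000)
H(x, g) = -18*x (H(x, g) = (3*x)*(-6) = -18*x)
-275*H(R(-5), I) = -(-4950)*5/(-5) = -(-4950)*5*(-⅕) = -(-4950)*(-1) = -275*18 = -4950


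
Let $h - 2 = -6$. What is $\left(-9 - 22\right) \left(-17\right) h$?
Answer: $-2108$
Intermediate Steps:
$h = -4$ ($h = 2 - 6 = -4$)
$\left(-9 - 22\right) \left(-17\right) h = \left(-9 - 22\right) \left(-17\right) \left(-4\right) = \left(-31\right) \left(-17\right) \left(-4\right) = 527 \left(-4\right) = -2108$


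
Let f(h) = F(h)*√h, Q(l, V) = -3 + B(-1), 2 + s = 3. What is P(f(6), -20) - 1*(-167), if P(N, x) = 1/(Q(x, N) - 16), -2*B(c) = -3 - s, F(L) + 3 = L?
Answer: 2838/17 ≈ 166.94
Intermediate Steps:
s = 1 (s = -2 + 3 = 1)
F(L) = -3 + L
B(c) = 2 (B(c) = -(-3 - 1*1)/2 = -(-3 - 1)/2 = -½*(-4) = 2)
Q(l, V) = -1 (Q(l, V) = -3 + 2 = -1)
f(h) = √h*(-3 + h) (f(h) = (-3 + h)*√h = √h*(-3 + h))
P(N, x) = -1/17 (P(N, x) = 1/(-1 - 16) = 1/(-17) = -1/17)
P(f(6), -20) - 1*(-167) = -1/17 - 1*(-167) = -1/17 + 167 = 2838/17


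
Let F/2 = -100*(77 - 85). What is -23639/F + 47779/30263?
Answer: -638940657/48420800 ≈ -13.196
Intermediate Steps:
F = 1600 (F = 2*(-100*(77 - 85)) = 2*(-100*(-8)) = 2*800 = 1600)
-23639/F + 47779/30263 = -23639/1600 + 47779/30263 = -638940657/48420800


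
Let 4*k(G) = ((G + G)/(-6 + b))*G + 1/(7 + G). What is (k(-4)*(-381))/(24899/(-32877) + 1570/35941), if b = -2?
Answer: -1650740263029/3373112276 ≈ -489.38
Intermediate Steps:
k(G) = -G**2/16 + 1/(4*(7 + G)) (k(G) = (((G + G)/(-6 - 2))*G + 1/(7 + G))/4 = (((2*G)/(-8))*G + 1/(7 + G))/4 = (((2*G)*(-1/8))*G + 1/(7 + G))/4 = ((-G/4)*G + 1/(7 + G))/4 = (-G**2/4 + 1/(7 + G))/4 = (1/(7 + G) - G**2/4)/4 = -G**2/16 + 1/(4*(7 + G)))
(k(-4)*(-381))/(24899/(-32877) + 1570/35941) = (((4 - 1*(-4)**3 - 7*(-4)**2)/(16*(7 - 4)))*(-381))/(24899/(-32877) + 1570/35941) = (((1/16)*(4 - 1*(-64) - 7*16)/3)*(-381))/(24899*(-1/32877) + 1570*(1/35941)) = (((1/16)*(1/3)*(4 + 64 - 112))*(-381))/(-24899/32877 + 1570/35941) = (((1/16)*(1/3)*(-44))*(-381))/(-843278069/1181632257) = -11/12*(-381)*(-1181632257/843278069) = (1397/4)*(-1181632257/843278069) = -1650740263029/3373112276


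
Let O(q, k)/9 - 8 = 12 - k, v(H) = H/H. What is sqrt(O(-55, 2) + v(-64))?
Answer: sqrt(163) ≈ 12.767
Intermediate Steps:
v(H) = 1
O(q, k) = 180 - 9*k (O(q, k) = 72 + 9*(12 - k) = 72 + (108 - 9*k) = 180 - 9*k)
sqrt(O(-55, 2) + v(-64)) = sqrt((180 - 9*2) + 1) = sqrt((180 - 18) + 1) = sqrt(162 + 1) = sqrt(163)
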